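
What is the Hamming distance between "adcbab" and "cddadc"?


Comparing "adcbab" and "cddadc" position by position:
  Position 0: 'a' vs 'c' => differ
  Position 1: 'd' vs 'd' => same
  Position 2: 'c' vs 'd' => differ
  Position 3: 'b' vs 'a' => differ
  Position 4: 'a' vs 'd' => differ
  Position 5: 'b' vs 'c' => differ
Total differences (Hamming distance): 5

5


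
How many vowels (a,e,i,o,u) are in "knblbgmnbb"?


Input: knblbgmnbb
Checking each character:
  'k' at position 0: consonant
  'n' at position 1: consonant
  'b' at position 2: consonant
  'l' at position 3: consonant
  'b' at position 4: consonant
  'g' at position 5: consonant
  'm' at position 6: consonant
  'n' at position 7: consonant
  'b' at position 8: consonant
  'b' at position 9: consonant
Total vowels: 0

0


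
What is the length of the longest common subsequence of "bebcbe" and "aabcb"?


LCS of "bebcbe" and "aabcb"
DP table:
           a    a    b    c    b
      0    0    0    0    0    0
  b   0    0    0    1    1    1
  e   0    0    0    1    1    1
  b   0    0    0    1    1    2
  c   0    0    0    1    2    2
  b   0    0    0    1    2    3
  e   0    0    0    1    2    3
LCS length = dp[6][5] = 3

3


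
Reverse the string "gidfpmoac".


Input: gidfpmoac
Reading characters right to left:
  Position 8: 'c'
  Position 7: 'a'
  Position 6: 'o'
  Position 5: 'm'
  Position 4: 'p'
  Position 3: 'f'
  Position 2: 'd'
  Position 1: 'i'
  Position 0: 'g'
Reversed: caompfdig

caompfdig


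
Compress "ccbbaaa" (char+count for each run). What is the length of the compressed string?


Input: ccbbaaa
Runs:
  'c' x 2 => "c2"
  'b' x 2 => "b2"
  'a' x 3 => "a3"
Compressed: "c2b2a3"
Compressed length: 6

6


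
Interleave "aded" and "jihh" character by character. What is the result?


Interleaving "aded" and "jihh":
  Position 0: 'a' from first, 'j' from second => "aj"
  Position 1: 'd' from first, 'i' from second => "di"
  Position 2: 'e' from first, 'h' from second => "eh"
  Position 3: 'd' from first, 'h' from second => "dh"
Result: ajdiehdh

ajdiehdh


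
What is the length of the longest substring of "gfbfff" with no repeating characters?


Input: "gfbfff"
Sliding window (track last position of each char):
  Position 0 ('g'): window [0,0] length 1 -- new best
  Position 1 ('f'): window [0,1] length 2 -- new best
  Position 2 ('b'): window [0,2] length 3 -- new best
  Position 3 ('f'): repeat (last at 1), move window start to 2
  Position 3 ('f'): window [2,3] length 2
  Position 4 ('f'): repeat (last at 3), move window start to 4
  Position 4 ('f'): window [4,4] length 1
  Position 5 ('f'): repeat (last at 4), move window start to 5
  Position 5 ('f'): window [5,5] length 1
Longest substring with no repeats: "gfb" with length 3

3


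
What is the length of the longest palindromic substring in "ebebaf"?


Input: "ebebaf"
Checking substrings for palindromes:
  [0:3] "ebe" (len 3) => palindrome
  [1:4] "beb" (len 3) => palindrome
Longest palindromic substring: "ebe" with length 3

3


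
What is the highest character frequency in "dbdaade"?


Input: dbdaade
Character counts:
  'a': 2
  'b': 1
  'd': 3
  'e': 1
Maximum frequency: 3

3


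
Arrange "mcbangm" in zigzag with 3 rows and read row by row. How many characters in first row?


Zigzag "mcbangm" into 3 rows:
Placing characters:
  'm' => row 0
  'c' => row 1
  'b' => row 2
  'a' => row 1
  'n' => row 0
  'g' => row 1
  'm' => row 2
Rows:
  Row 0: "mn"
  Row 1: "cag"
  Row 2: "bm"
First row length: 2

2


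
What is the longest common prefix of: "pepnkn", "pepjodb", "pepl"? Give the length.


Words: pepnkn, pepjodb, pepl
  Position 0: all 'p' => match
  Position 1: all 'e' => match
  Position 2: all 'p' => match
  Position 3: ('n', 'j', 'l') => mismatch, stop
LCP = "pep" (length 3)

3


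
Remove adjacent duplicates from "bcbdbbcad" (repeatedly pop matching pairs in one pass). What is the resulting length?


Input: bcbdbbcad
Stack-based adjacent duplicate removal:
  Read 'b': push. Stack: b
  Read 'c': push. Stack: bc
  Read 'b': push. Stack: bcb
  Read 'd': push. Stack: bcbd
  Read 'b': push. Stack: bcbdb
  Read 'b': matches stack top 'b' => pop. Stack: bcbd
  Read 'c': push. Stack: bcbdc
  Read 'a': push. Stack: bcbdca
  Read 'd': push. Stack: bcbdcad
Final stack: "bcbdcad" (length 7)

7


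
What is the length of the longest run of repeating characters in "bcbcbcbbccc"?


Input: "bcbcbcbbccc"
Scanning for longest run:
  Position 1 ('c'): new char, reset run to 1
  Position 2 ('b'): new char, reset run to 1
  Position 3 ('c'): new char, reset run to 1
  Position 4 ('b'): new char, reset run to 1
  Position 5 ('c'): new char, reset run to 1
  Position 6 ('b'): new char, reset run to 1
  Position 7 ('b'): continues run of 'b', length=2
  Position 8 ('c'): new char, reset run to 1
  Position 9 ('c'): continues run of 'c', length=2
  Position 10 ('c'): continues run of 'c', length=3
Longest run: 'c' with length 3

3


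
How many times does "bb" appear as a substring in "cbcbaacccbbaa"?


Searching for "bb" in "cbcbaacccbbaa"
Scanning each position:
  Position 0: "cb" => no
  Position 1: "bc" => no
  Position 2: "cb" => no
  Position 3: "ba" => no
  Position 4: "aa" => no
  Position 5: "ac" => no
  Position 6: "cc" => no
  Position 7: "cc" => no
  Position 8: "cb" => no
  Position 9: "bb" => MATCH
  Position 10: "ba" => no
  Position 11: "aa" => no
Total occurrences: 1

1


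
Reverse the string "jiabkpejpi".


Input: jiabkpejpi
Reading characters right to left:
  Position 9: 'i'
  Position 8: 'p'
  Position 7: 'j'
  Position 6: 'e'
  Position 5: 'p'
  Position 4: 'k'
  Position 3: 'b'
  Position 2: 'a'
  Position 1: 'i'
  Position 0: 'j'
Reversed: ipjepkbaij

ipjepkbaij


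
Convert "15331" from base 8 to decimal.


Input: "15331" in base 8
Positional expansion:
  Digit '1' (value 1) x 8^4 = 4096
  Digit '5' (value 5) x 8^3 = 2560
  Digit '3' (value 3) x 8^2 = 192
  Digit '3' (value 3) x 8^1 = 24
  Digit '1' (value 1) x 8^0 = 1
Sum = 6873

6873


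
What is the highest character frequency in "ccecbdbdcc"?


Input: ccecbdbdcc
Character counts:
  'b': 2
  'c': 5
  'd': 2
  'e': 1
Maximum frequency: 5

5


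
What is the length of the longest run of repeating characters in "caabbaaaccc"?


Input: "caabbaaaccc"
Scanning for longest run:
  Position 1 ('a'): new char, reset run to 1
  Position 2 ('a'): continues run of 'a', length=2
  Position 3 ('b'): new char, reset run to 1
  Position 4 ('b'): continues run of 'b', length=2
  Position 5 ('a'): new char, reset run to 1
  Position 6 ('a'): continues run of 'a', length=2
  Position 7 ('a'): continues run of 'a', length=3
  Position 8 ('c'): new char, reset run to 1
  Position 9 ('c'): continues run of 'c', length=2
  Position 10 ('c'): continues run of 'c', length=3
Longest run: 'a' with length 3

3


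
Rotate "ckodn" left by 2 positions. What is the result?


Input: "ckodn", rotate left by 2
First 2 characters: "ck"
Remaining characters: "odn"
Concatenate remaining + first: "odn" + "ck" = "odnck"

odnck


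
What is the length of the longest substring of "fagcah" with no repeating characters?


Input: "fagcah"
Sliding window (track last position of each char):
  Position 0 ('f'): window [0,0] length 1 -- new best
  Position 1 ('a'): window [0,1] length 2 -- new best
  Position 2 ('g'): window [0,2] length 3 -- new best
  Position 3 ('c'): window [0,3] length 4 -- new best
  Position 4 ('a'): repeat (last at 1), move window start to 2
  Position 4 ('a'): window [2,4] length 3
  Position 5 ('h'): window [2,5] length 4
Longest substring with no repeats: "fagc" with length 4

4


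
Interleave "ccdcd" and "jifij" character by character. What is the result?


Interleaving "ccdcd" and "jifij":
  Position 0: 'c' from first, 'j' from second => "cj"
  Position 1: 'c' from first, 'i' from second => "ci"
  Position 2: 'd' from first, 'f' from second => "df"
  Position 3: 'c' from first, 'i' from second => "ci"
  Position 4: 'd' from first, 'j' from second => "dj"
Result: cjcidfcidj

cjcidfcidj


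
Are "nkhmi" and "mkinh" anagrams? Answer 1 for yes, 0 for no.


Strings: "nkhmi", "mkinh"
Sorted first:  hikmn
Sorted second: hikmn
Sorted forms match => anagrams

1


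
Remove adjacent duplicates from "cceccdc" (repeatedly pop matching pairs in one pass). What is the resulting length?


Input: cceccdc
Stack-based adjacent duplicate removal:
  Read 'c': push. Stack: c
  Read 'c': matches stack top 'c' => pop. Stack: (empty)
  Read 'e': push. Stack: e
  Read 'c': push. Stack: ec
  Read 'c': matches stack top 'c' => pop. Stack: e
  Read 'd': push. Stack: ed
  Read 'c': push. Stack: edc
Final stack: "edc" (length 3)

3


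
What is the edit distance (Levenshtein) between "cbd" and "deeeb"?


Computing edit distance: "cbd" -> "deeeb"
DP table:
           d    e    e    e    b
      0    1    2    3    4    5
  c   1    1    2    3    4    5
  b   2    2    2    3    4    4
  d   3    2    3    3    4    5
Edit distance = dp[3][5] = 5

5


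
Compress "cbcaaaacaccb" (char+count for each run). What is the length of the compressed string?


Input: cbcaaaacaccb
Runs:
  'c' x 1 => "c1"
  'b' x 1 => "b1"
  'c' x 1 => "c1"
  'a' x 4 => "a4"
  'c' x 1 => "c1"
  'a' x 1 => "a1"
  'c' x 2 => "c2"
  'b' x 1 => "b1"
Compressed: "c1b1c1a4c1a1c2b1"
Compressed length: 16

16


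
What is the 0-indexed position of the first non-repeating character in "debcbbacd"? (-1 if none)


Input: debcbbacd
Character frequencies:
  'a': 1
  'b': 3
  'c': 2
  'd': 2
  'e': 1
Scanning left to right for freq == 1:
  Position 0 ('d'): freq=2, skip
  Position 1 ('e'): unique! => answer = 1

1


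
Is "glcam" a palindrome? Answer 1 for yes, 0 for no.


Input: glcam
Reversed: maclg
  Compare pos 0 ('g') with pos 4 ('m'): MISMATCH
  Compare pos 1 ('l') with pos 3 ('a'): MISMATCH
Result: not a palindrome

0


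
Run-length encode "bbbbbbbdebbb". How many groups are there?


Input: bbbbbbbdebbb
Scanning for consecutive runs:
  Group 1: 'b' x 7 (positions 0-6)
  Group 2: 'd' x 1 (positions 7-7)
  Group 3: 'e' x 1 (positions 8-8)
  Group 4: 'b' x 3 (positions 9-11)
Total groups: 4

4


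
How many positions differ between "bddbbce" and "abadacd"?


Comparing "bddbbce" and "abadacd" position by position:
  Position 0: 'b' vs 'a' => DIFFER
  Position 1: 'd' vs 'b' => DIFFER
  Position 2: 'd' vs 'a' => DIFFER
  Position 3: 'b' vs 'd' => DIFFER
  Position 4: 'b' vs 'a' => DIFFER
  Position 5: 'c' vs 'c' => same
  Position 6: 'e' vs 'd' => DIFFER
Positions that differ: 6

6


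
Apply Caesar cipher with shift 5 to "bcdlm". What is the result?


Caesar cipher: shift "bcdlm" by 5
  'b' (pos 1) + 5 = pos 6 = 'g'
  'c' (pos 2) + 5 = pos 7 = 'h'
  'd' (pos 3) + 5 = pos 8 = 'i'
  'l' (pos 11) + 5 = pos 16 = 'q'
  'm' (pos 12) + 5 = pos 17 = 'r'
Result: ghiqr

ghiqr


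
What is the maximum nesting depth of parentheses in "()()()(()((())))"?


Input: "()()()(()((())))"
Tracking depth:
  Position 0 '(': depth becomes 1
  Position 1 ')': depth becomes 0
  Position 2 '(': depth becomes 1
  Position 3 ')': depth becomes 0
  Position 4 '(': depth becomes 1
  Position 5 ')': depth becomes 0
  Position 6 '(': depth becomes 1
  Position 7 '(': depth becomes 2
  Position 8 ')': depth becomes 1
  Position 9 '(': depth becomes 2
  Position 10 '(': depth becomes 3
  Position 11 '(': depth becomes 4
  Position 12 ')': depth becomes 3
  Position 13 ')': depth becomes 2
  Position 14 ')': depth becomes 1
  Position 15 ')': depth becomes 0
Maximum depth reached: 4

4


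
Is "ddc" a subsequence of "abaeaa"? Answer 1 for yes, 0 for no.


Check if "ddc" is a subsequence of "abaeaa"
Greedy scan:
  Position 0 ('a'): no match needed
  Position 1 ('b'): no match needed
  Position 2 ('a'): no match needed
  Position 3 ('e'): no match needed
  Position 4 ('a'): no match needed
  Position 5 ('a'): no match needed
Only matched 0/3 characters => not a subsequence

0


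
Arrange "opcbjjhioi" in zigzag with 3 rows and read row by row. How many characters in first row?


Zigzag "opcbjjhioi" into 3 rows:
Placing characters:
  'o' => row 0
  'p' => row 1
  'c' => row 2
  'b' => row 1
  'j' => row 0
  'j' => row 1
  'h' => row 2
  'i' => row 1
  'o' => row 0
  'i' => row 1
Rows:
  Row 0: "ojo"
  Row 1: "pbjii"
  Row 2: "ch"
First row length: 3

3


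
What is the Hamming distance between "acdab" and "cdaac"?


Comparing "acdab" and "cdaac" position by position:
  Position 0: 'a' vs 'c' => differ
  Position 1: 'c' vs 'd' => differ
  Position 2: 'd' vs 'a' => differ
  Position 3: 'a' vs 'a' => same
  Position 4: 'b' vs 'c' => differ
Total differences (Hamming distance): 4

4


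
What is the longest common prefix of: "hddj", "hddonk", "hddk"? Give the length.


Words: hddj, hddonk, hddk
  Position 0: all 'h' => match
  Position 1: all 'd' => match
  Position 2: all 'd' => match
  Position 3: ('j', 'o', 'k') => mismatch, stop
LCP = "hdd" (length 3)

3


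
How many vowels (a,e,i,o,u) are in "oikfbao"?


Input: oikfbao
Checking each character:
  'o' at position 0: vowel (running total: 1)
  'i' at position 1: vowel (running total: 2)
  'k' at position 2: consonant
  'f' at position 3: consonant
  'b' at position 4: consonant
  'a' at position 5: vowel (running total: 3)
  'o' at position 6: vowel (running total: 4)
Total vowels: 4

4


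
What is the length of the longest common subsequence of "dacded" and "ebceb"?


LCS of "dacded" and "ebceb"
DP table:
           e    b    c    e    b
      0    0    0    0    0    0
  d   0    0    0    0    0    0
  a   0    0    0    0    0    0
  c   0    0    0    1    1    1
  d   0    0    0    1    1    1
  e   0    1    1    1    2    2
  d   0    1    1    1    2    2
LCS length = dp[6][5] = 2

2


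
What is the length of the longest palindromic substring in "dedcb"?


Input: "dedcb"
Checking substrings for palindromes:
  [0:3] "ded" (len 3) => palindrome
Longest palindromic substring: "ded" with length 3

3


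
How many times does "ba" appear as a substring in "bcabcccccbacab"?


Searching for "ba" in "bcabcccccbacab"
Scanning each position:
  Position 0: "bc" => no
  Position 1: "ca" => no
  Position 2: "ab" => no
  Position 3: "bc" => no
  Position 4: "cc" => no
  Position 5: "cc" => no
  Position 6: "cc" => no
  Position 7: "cc" => no
  Position 8: "cb" => no
  Position 9: "ba" => MATCH
  Position 10: "ac" => no
  Position 11: "ca" => no
  Position 12: "ab" => no
Total occurrences: 1

1


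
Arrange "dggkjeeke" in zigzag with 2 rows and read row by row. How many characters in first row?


Zigzag "dggkjeeke" into 2 rows:
Placing characters:
  'd' => row 0
  'g' => row 1
  'g' => row 0
  'k' => row 1
  'j' => row 0
  'e' => row 1
  'e' => row 0
  'k' => row 1
  'e' => row 0
Rows:
  Row 0: "dgjee"
  Row 1: "gkek"
First row length: 5

5


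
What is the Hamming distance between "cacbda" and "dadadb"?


Comparing "cacbda" and "dadadb" position by position:
  Position 0: 'c' vs 'd' => differ
  Position 1: 'a' vs 'a' => same
  Position 2: 'c' vs 'd' => differ
  Position 3: 'b' vs 'a' => differ
  Position 4: 'd' vs 'd' => same
  Position 5: 'a' vs 'b' => differ
Total differences (Hamming distance): 4

4


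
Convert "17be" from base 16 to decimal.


Input: "17be" in base 16
Positional expansion:
  Digit '1' (value 1) x 16^3 = 4096
  Digit '7' (value 7) x 16^2 = 1792
  Digit 'b' (value 11) x 16^1 = 176
  Digit 'e' (value 14) x 16^0 = 14
Sum = 6078

6078


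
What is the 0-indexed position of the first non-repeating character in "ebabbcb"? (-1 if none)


Input: ebabbcb
Character frequencies:
  'a': 1
  'b': 4
  'c': 1
  'e': 1
Scanning left to right for freq == 1:
  Position 0 ('e'): unique! => answer = 0

0


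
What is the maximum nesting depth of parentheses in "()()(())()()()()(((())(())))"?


Input: "()()(())()()()()(((())(())))"
Tracking depth:
  Position 0 '(': depth becomes 1
  Position 1 ')': depth becomes 0
  Position 2 '(': depth becomes 1
  Position 3 ')': depth becomes 0
  Position 4 '(': depth becomes 1
  Position 5 '(': depth becomes 2
  Position 6 ')': depth becomes 1
  Position 7 ')': depth becomes 0
  Position 8 '(': depth becomes 1
  Position 9 ')': depth becomes 0
  Position 10 '(': depth becomes 1
  Position 11 ')': depth becomes 0
  Position 12 '(': depth becomes 1
  Position 13 ')': depth becomes 0
  Position 14 '(': depth becomes 1
  Position 15 ')': depth becomes 0
  Position 16 '(': depth becomes 1
  Position 17 '(': depth becomes 2
  Position 18 '(': depth becomes 3
  Position 19 '(': depth becomes 4
  Position 20 ')': depth becomes 3
  Position 21 ')': depth becomes 2
  Position 22 '(': depth becomes 3
  Position 23 '(': depth becomes 4
  Position 24 ')': depth becomes 3
  Position 25 ')': depth becomes 2
  Position 26 ')': depth becomes 1
  Position 27 ')': depth becomes 0
Maximum depth reached: 4

4


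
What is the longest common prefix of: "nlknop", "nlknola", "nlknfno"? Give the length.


Words: nlknop, nlknola, nlknfno
  Position 0: all 'n' => match
  Position 1: all 'l' => match
  Position 2: all 'k' => match
  Position 3: all 'n' => match
  Position 4: ('o', 'o', 'f') => mismatch, stop
LCP = "nlkn" (length 4)

4


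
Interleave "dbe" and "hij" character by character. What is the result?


Interleaving "dbe" and "hij":
  Position 0: 'd' from first, 'h' from second => "dh"
  Position 1: 'b' from first, 'i' from second => "bi"
  Position 2: 'e' from first, 'j' from second => "ej"
Result: dhbiej

dhbiej


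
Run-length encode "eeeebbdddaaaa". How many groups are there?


Input: eeeebbdddaaaa
Scanning for consecutive runs:
  Group 1: 'e' x 4 (positions 0-3)
  Group 2: 'b' x 2 (positions 4-5)
  Group 3: 'd' x 3 (positions 6-8)
  Group 4: 'a' x 4 (positions 9-12)
Total groups: 4

4


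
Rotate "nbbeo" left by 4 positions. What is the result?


Input: "nbbeo", rotate left by 4
First 4 characters: "nbbe"
Remaining characters: "o"
Concatenate remaining + first: "o" + "nbbe" = "onbbe"

onbbe


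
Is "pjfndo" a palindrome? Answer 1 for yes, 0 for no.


Input: pjfndo
Reversed: odnfjp
  Compare pos 0 ('p') with pos 5 ('o'): MISMATCH
  Compare pos 1 ('j') with pos 4 ('d'): MISMATCH
  Compare pos 2 ('f') with pos 3 ('n'): MISMATCH
Result: not a palindrome

0


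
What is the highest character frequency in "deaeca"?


Input: deaeca
Character counts:
  'a': 2
  'c': 1
  'd': 1
  'e': 2
Maximum frequency: 2

2


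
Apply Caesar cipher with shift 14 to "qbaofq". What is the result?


Caesar cipher: shift "qbaofq" by 14
  'q' (pos 16) + 14 = pos 4 = 'e'
  'b' (pos 1) + 14 = pos 15 = 'p'
  'a' (pos 0) + 14 = pos 14 = 'o'
  'o' (pos 14) + 14 = pos 2 = 'c'
  'f' (pos 5) + 14 = pos 19 = 't'
  'q' (pos 16) + 14 = pos 4 = 'e'
Result: epocte

epocte


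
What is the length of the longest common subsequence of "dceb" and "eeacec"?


LCS of "dceb" and "eeacec"
DP table:
           e    e    a    c    e    c
      0    0    0    0    0    0    0
  d   0    0    0    0    0    0    0
  c   0    0    0    0    1    1    1
  e   0    1    1    1    1    2    2
  b   0    1    1    1    1    2    2
LCS length = dp[4][6] = 2

2


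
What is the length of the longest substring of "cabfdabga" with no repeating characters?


Input: "cabfdabga"
Sliding window (track last position of each char):
  Position 0 ('c'): window [0,0] length 1 -- new best
  Position 1 ('a'): window [0,1] length 2 -- new best
  Position 2 ('b'): window [0,2] length 3 -- new best
  Position 3 ('f'): window [0,3] length 4 -- new best
  Position 4 ('d'): window [0,4] length 5 -- new best
  Position 5 ('a'): repeat (last at 1), move window start to 2
  Position 5 ('a'): window [2,5] length 4
  Position 6 ('b'): repeat (last at 2), move window start to 3
  Position 6 ('b'): window [3,6] length 4
  Position 7 ('g'): window [3,7] length 5
  Position 8 ('a'): repeat (last at 5), move window start to 6
  Position 8 ('a'): window [6,8] length 3
Longest substring with no repeats: "cabfd" with length 5

5


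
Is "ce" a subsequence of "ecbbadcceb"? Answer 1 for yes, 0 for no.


Check if "ce" is a subsequence of "ecbbadcceb"
Greedy scan:
  Position 0 ('e'): no match needed
  Position 1 ('c'): matches sub[0] = 'c'
  Position 2 ('b'): no match needed
  Position 3 ('b'): no match needed
  Position 4 ('a'): no match needed
  Position 5 ('d'): no match needed
  Position 6 ('c'): no match needed
  Position 7 ('c'): no match needed
  Position 8 ('e'): matches sub[1] = 'e'
  Position 9 ('b'): no match needed
All 2 characters matched => is a subsequence

1


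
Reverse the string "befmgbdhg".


Input: befmgbdhg
Reading characters right to left:
  Position 8: 'g'
  Position 7: 'h'
  Position 6: 'd'
  Position 5: 'b'
  Position 4: 'g'
  Position 3: 'm'
  Position 2: 'f'
  Position 1: 'e'
  Position 0: 'b'
Reversed: ghdbgmfeb

ghdbgmfeb


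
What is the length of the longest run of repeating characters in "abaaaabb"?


Input: "abaaaabb"
Scanning for longest run:
  Position 1 ('b'): new char, reset run to 1
  Position 2 ('a'): new char, reset run to 1
  Position 3 ('a'): continues run of 'a', length=2
  Position 4 ('a'): continues run of 'a', length=3
  Position 5 ('a'): continues run of 'a', length=4
  Position 6 ('b'): new char, reset run to 1
  Position 7 ('b'): continues run of 'b', length=2
Longest run: 'a' with length 4

4


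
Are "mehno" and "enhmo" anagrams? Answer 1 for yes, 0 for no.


Strings: "mehno", "enhmo"
Sorted first:  ehmno
Sorted second: ehmno
Sorted forms match => anagrams

1


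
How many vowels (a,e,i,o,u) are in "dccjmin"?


Input: dccjmin
Checking each character:
  'd' at position 0: consonant
  'c' at position 1: consonant
  'c' at position 2: consonant
  'j' at position 3: consonant
  'm' at position 4: consonant
  'i' at position 5: vowel (running total: 1)
  'n' at position 6: consonant
Total vowels: 1

1


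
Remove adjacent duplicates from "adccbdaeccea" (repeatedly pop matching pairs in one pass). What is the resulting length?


Input: adccbdaeccea
Stack-based adjacent duplicate removal:
  Read 'a': push. Stack: a
  Read 'd': push. Stack: ad
  Read 'c': push. Stack: adc
  Read 'c': matches stack top 'c' => pop. Stack: ad
  Read 'b': push. Stack: adb
  Read 'd': push. Stack: adbd
  Read 'a': push. Stack: adbda
  Read 'e': push. Stack: adbdae
  Read 'c': push. Stack: adbdaec
  Read 'c': matches stack top 'c' => pop. Stack: adbdae
  Read 'e': matches stack top 'e' => pop. Stack: adbda
  Read 'a': matches stack top 'a' => pop. Stack: adbd
Final stack: "adbd" (length 4)

4


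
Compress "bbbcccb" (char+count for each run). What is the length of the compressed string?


Input: bbbcccb
Runs:
  'b' x 3 => "b3"
  'c' x 3 => "c3"
  'b' x 1 => "b1"
Compressed: "b3c3b1"
Compressed length: 6

6


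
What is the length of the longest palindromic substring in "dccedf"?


Input: "dccedf"
Checking substrings for palindromes:
  [1:3] "cc" (len 2) => palindrome
Longest palindromic substring: "cc" with length 2

2


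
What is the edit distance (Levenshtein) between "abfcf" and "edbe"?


Computing edit distance: "abfcf" -> "edbe"
DP table:
           e    d    b    e
      0    1    2    3    4
  a   1    1    2    3    4
  b   2    2    2    2    3
  f   3    3    3    3    3
  c   4    4    4    4    4
  f   5    5    5    5    5
Edit distance = dp[5][4] = 5

5


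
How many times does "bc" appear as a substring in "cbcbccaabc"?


Searching for "bc" in "cbcbccaabc"
Scanning each position:
  Position 0: "cb" => no
  Position 1: "bc" => MATCH
  Position 2: "cb" => no
  Position 3: "bc" => MATCH
  Position 4: "cc" => no
  Position 5: "ca" => no
  Position 6: "aa" => no
  Position 7: "ab" => no
  Position 8: "bc" => MATCH
Total occurrences: 3

3


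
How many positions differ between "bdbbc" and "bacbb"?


Comparing "bdbbc" and "bacbb" position by position:
  Position 0: 'b' vs 'b' => same
  Position 1: 'd' vs 'a' => DIFFER
  Position 2: 'b' vs 'c' => DIFFER
  Position 3: 'b' vs 'b' => same
  Position 4: 'c' vs 'b' => DIFFER
Positions that differ: 3

3


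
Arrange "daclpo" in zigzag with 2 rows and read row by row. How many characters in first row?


Zigzag "daclpo" into 2 rows:
Placing characters:
  'd' => row 0
  'a' => row 1
  'c' => row 0
  'l' => row 1
  'p' => row 0
  'o' => row 1
Rows:
  Row 0: "dcp"
  Row 1: "alo"
First row length: 3

3


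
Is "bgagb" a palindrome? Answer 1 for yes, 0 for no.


Input: bgagb
Reversed: bgagb
  Compare pos 0 ('b') with pos 4 ('b'): match
  Compare pos 1 ('g') with pos 3 ('g'): match
Result: palindrome

1


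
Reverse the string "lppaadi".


Input: lppaadi
Reading characters right to left:
  Position 6: 'i'
  Position 5: 'd'
  Position 4: 'a'
  Position 3: 'a'
  Position 2: 'p'
  Position 1: 'p'
  Position 0: 'l'
Reversed: idaappl

idaappl


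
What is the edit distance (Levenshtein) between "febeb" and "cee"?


Computing edit distance: "febeb" -> "cee"
DP table:
           c    e    e
      0    1    2    3
  f   1    1    2    3
  e   2    2    1    2
  b   3    3    2    2
  e   4    4    3    2
  b   5    5    4    3
Edit distance = dp[5][3] = 3

3


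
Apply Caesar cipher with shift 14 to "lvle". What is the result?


Caesar cipher: shift "lvle" by 14
  'l' (pos 11) + 14 = pos 25 = 'z'
  'v' (pos 21) + 14 = pos 9 = 'j'
  'l' (pos 11) + 14 = pos 25 = 'z'
  'e' (pos 4) + 14 = pos 18 = 's'
Result: zjzs

zjzs


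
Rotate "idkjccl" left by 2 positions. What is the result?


Input: "idkjccl", rotate left by 2
First 2 characters: "id"
Remaining characters: "kjccl"
Concatenate remaining + first: "kjccl" + "id" = "kjcclid"

kjcclid


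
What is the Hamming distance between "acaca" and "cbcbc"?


Comparing "acaca" and "cbcbc" position by position:
  Position 0: 'a' vs 'c' => differ
  Position 1: 'c' vs 'b' => differ
  Position 2: 'a' vs 'c' => differ
  Position 3: 'c' vs 'b' => differ
  Position 4: 'a' vs 'c' => differ
Total differences (Hamming distance): 5

5


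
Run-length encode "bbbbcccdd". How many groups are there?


Input: bbbbcccdd
Scanning for consecutive runs:
  Group 1: 'b' x 4 (positions 0-3)
  Group 2: 'c' x 3 (positions 4-6)
  Group 3: 'd' x 2 (positions 7-8)
Total groups: 3

3


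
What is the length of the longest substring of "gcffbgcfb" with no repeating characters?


Input: "gcffbgcfb"
Sliding window (track last position of each char):
  Position 0 ('g'): window [0,0] length 1 -- new best
  Position 1 ('c'): window [0,1] length 2 -- new best
  Position 2 ('f'): window [0,2] length 3 -- new best
  Position 3 ('f'): repeat (last at 2), move window start to 3
  Position 3 ('f'): window [3,3] length 1
  Position 4 ('b'): window [3,4] length 2
  Position 5 ('g'): window [3,5] length 3
  Position 6 ('c'): window [3,6] length 4 -- new best
  Position 7 ('f'): repeat (last at 3), move window start to 4
  Position 7 ('f'): window [4,7] length 4
  Position 8 ('b'): repeat (last at 4), move window start to 5
  Position 8 ('b'): window [5,8] length 4
Longest substring with no repeats: "fbgc" with length 4

4


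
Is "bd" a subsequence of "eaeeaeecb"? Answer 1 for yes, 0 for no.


Check if "bd" is a subsequence of "eaeeaeecb"
Greedy scan:
  Position 0 ('e'): no match needed
  Position 1 ('a'): no match needed
  Position 2 ('e'): no match needed
  Position 3 ('e'): no match needed
  Position 4 ('a'): no match needed
  Position 5 ('e'): no match needed
  Position 6 ('e'): no match needed
  Position 7 ('c'): no match needed
  Position 8 ('b'): matches sub[0] = 'b'
Only matched 1/2 characters => not a subsequence

0


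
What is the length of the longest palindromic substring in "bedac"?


Input: "bedac"
Checking substrings for palindromes:
  No multi-char palindromic substrings found
Longest palindromic substring: "b" with length 1

1


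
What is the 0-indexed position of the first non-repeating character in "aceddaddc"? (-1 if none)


Input: aceddaddc
Character frequencies:
  'a': 2
  'c': 2
  'd': 4
  'e': 1
Scanning left to right for freq == 1:
  Position 0 ('a'): freq=2, skip
  Position 1 ('c'): freq=2, skip
  Position 2 ('e'): unique! => answer = 2

2


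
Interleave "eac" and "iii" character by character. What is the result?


Interleaving "eac" and "iii":
  Position 0: 'e' from first, 'i' from second => "ei"
  Position 1: 'a' from first, 'i' from second => "ai"
  Position 2: 'c' from first, 'i' from second => "ci"
Result: eiaici

eiaici


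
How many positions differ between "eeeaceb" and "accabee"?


Comparing "eeeaceb" and "accabee" position by position:
  Position 0: 'e' vs 'a' => DIFFER
  Position 1: 'e' vs 'c' => DIFFER
  Position 2: 'e' vs 'c' => DIFFER
  Position 3: 'a' vs 'a' => same
  Position 4: 'c' vs 'b' => DIFFER
  Position 5: 'e' vs 'e' => same
  Position 6: 'b' vs 'e' => DIFFER
Positions that differ: 5

5


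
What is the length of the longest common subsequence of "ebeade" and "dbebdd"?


LCS of "ebeade" and "dbebdd"
DP table:
           d    b    e    b    d    d
      0    0    0    0    0    0    0
  e   0    0    0    1    1    1    1
  b   0    0    1    1    2    2    2
  e   0    0    1    2    2    2    2
  a   0    0    1    2    2    2    2
  d   0    1    1    2    2    3    3
  e   0    1    1    2    2    3    3
LCS length = dp[6][6] = 3

3


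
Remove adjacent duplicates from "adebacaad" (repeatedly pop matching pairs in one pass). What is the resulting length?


Input: adebacaad
Stack-based adjacent duplicate removal:
  Read 'a': push. Stack: a
  Read 'd': push. Stack: ad
  Read 'e': push. Stack: ade
  Read 'b': push. Stack: adeb
  Read 'a': push. Stack: adeba
  Read 'c': push. Stack: adebac
  Read 'a': push. Stack: adebaca
  Read 'a': matches stack top 'a' => pop. Stack: adebac
  Read 'd': push. Stack: adebacd
Final stack: "adebacd" (length 7)

7


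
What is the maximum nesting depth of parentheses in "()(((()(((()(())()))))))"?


Input: "()(((()(((()(())()))))))"
Tracking depth:
  Position 0 '(': depth becomes 1
  Position 1 ')': depth becomes 0
  Position 2 '(': depth becomes 1
  Position 3 '(': depth becomes 2
  Position 4 '(': depth becomes 3
  Position 5 '(': depth becomes 4
  Position 6 ')': depth becomes 3
  Position 7 '(': depth becomes 4
  Position 8 '(': depth becomes 5
  Position 9 '(': depth becomes 6
  Position 10 '(': depth becomes 7
  Position 11 ')': depth becomes 6
  Position 12 '(': depth becomes 7
  Position 13 '(': depth becomes 8
  Position 14 ')': depth becomes 7
  Position 15 ')': depth becomes 6
  Position 16 '(': depth becomes 7
  Position 17 ')': depth becomes 6
  Position 18 ')': depth becomes 5
  Position 19 ')': depth becomes 4
  Position 20 ')': depth becomes 3
  Position 21 ')': depth becomes 2
  Position 22 ')': depth becomes 1
  Position 23 ')': depth becomes 0
Maximum depth reached: 8

8


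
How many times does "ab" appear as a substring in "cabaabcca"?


Searching for "ab" in "cabaabcca"
Scanning each position:
  Position 0: "ca" => no
  Position 1: "ab" => MATCH
  Position 2: "ba" => no
  Position 3: "aa" => no
  Position 4: "ab" => MATCH
  Position 5: "bc" => no
  Position 6: "cc" => no
  Position 7: "ca" => no
Total occurrences: 2

2


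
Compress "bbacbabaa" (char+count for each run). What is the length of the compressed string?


Input: bbacbabaa
Runs:
  'b' x 2 => "b2"
  'a' x 1 => "a1"
  'c' x 1 => "c1"
  'b' x 1 => "b1"
  'a' x 1 => "a1"
  'b' x 1 => "b1"
  'a' x 2 => "a2"
Compressed: "b2a1c1b1a1b1a2"
Compressed length: 14

14


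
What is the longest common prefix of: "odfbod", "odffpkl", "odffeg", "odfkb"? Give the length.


Words: odfbod, odffpkl, odffeg, odfkb
  Position 0: all 'o' => match
  Position 1: all 'd' => match
  Position 2: all 'f' => match
  Position 3: ('b', 'f', 'f', 'k') => mismatch, stop
LCP = "odf" (length 3)

3


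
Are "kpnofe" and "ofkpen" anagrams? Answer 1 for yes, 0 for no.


Strings: "kpnofe", "ofkpen"
Sorted first:  efknop
Sorted second: efknop
Sorted forms match => anagrams

1


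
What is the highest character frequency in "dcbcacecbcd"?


Input: dcbcacecbcd
Character counts:
  'a': 1
  'b': 2
  'c': 5
  'd': 2
  'e': 1
Maximum frequency: 5

5


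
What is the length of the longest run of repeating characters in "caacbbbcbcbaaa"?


Input: "caacbbbcbcbaaa"
Scanning for longest run:
  Position 1 ('a'): new char, reset run to 1
  Position 2 ('a'): continues run of 'a', length=2
  Position 3 ('c'): new char, reset run to 1
  Position 4 ('b'): new char, reset run to 1
  Position 5 ('b'): continues run of 'b', length=2
  Position 6 ('b'): continues run of 'b', length=3
  Position 7 ('c'): new char, reset run to 1
  Position 8 ('b'): new char, reset run to 1
  Position 9 ('c'): new char, reset run to 1
  Position 10 ('b'): new char, reset run to 1
  Position 11 ('a'): new char, reset run to 1
  Position 12 ('a'): continues run of 'a', length=2
  Position 13 ('a'): continues run of 'a', length=3
Longest run: 'b' with length 3

3


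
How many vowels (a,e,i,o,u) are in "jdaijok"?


Input: jdaijok
Checking each character:
  'j' at position 0: consonant
  'd' at position 1: consonant
  'a' at position 2: vowel (running total: 1)
  'i' at position 3: vowel (running total: 2)
  'j' at position 4: consonant
  'o' at position 5: vowel (running total: 3)
  'k' at position 6: consonant
Total vowels: 3

3


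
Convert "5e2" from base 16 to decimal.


Input: "5e2" in base 16
Positional expansion:
  Digit '5' (value 5) x 16^2 = 1280
  Digit 'e' (value 14) x 16^1 = 224
  Digit '2' (value 2) x 16^0 = 2
Sum = 1506

1506


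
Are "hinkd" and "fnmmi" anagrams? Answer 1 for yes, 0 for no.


Strings: "hinkd", "fnmmi"
Sorted first:  dhikn
Sorted second: fimmn
Differ at position 0: 'd' vs 'f' => not anagrams

0


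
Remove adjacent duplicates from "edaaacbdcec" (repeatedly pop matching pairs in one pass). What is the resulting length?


Input: edaaacbdcec
Stack-based adjacent duplicate removal:
  Read 'e': push. Stack: e
  Read 'd': push. Stack: ed
  Read 'a': push. Stack: eda
  Read 'a': matches stack top 'a' => pop. Stack: ed
  Read 'a': push. Stack: eda
  Read 'c': push. Stack: edac
  Read 'b': push. Stack: edacb
  Read 'd': push. Stack: edacbd
  Read 'c': push. Stack: edacbdc
  Read 'e': push. Stack: edacbdce
  Read 'c': push. Stack: edacbdcec
Final stack: "edacbdcec" (length 9)

9


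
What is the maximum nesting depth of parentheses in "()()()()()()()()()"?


Input: "()()()()()()()()()"
Tracking depth:
  Position 0 '(': depth becomes 1
  Position 1 ')': depth becomes 0
  Position 2 '(': depth becomes 1
  Position 3 ')': depth becomes 0
  Position 4 '(': depth becomes 1
  Position 5 ')': depth becomes 0
  Position 6 '(': depth becomes 1
  Position 7 ')': depth becomes 0
  Position 8 '(': depth becomes 1
  Position 9 ')': depth becomes 0
  Position 10 '(': depth becomes 1
  Position 11 ')': depth becomes 0
  Position 12 '(': depth becomes 1
  Position 13 ')': depth becomes 0
  Position 14 '(': depth becomes 1
  Position 15 ')': depth becomes 0
  Position 16 '(': depth becomes 1
  Position 17 ')': depth becomes 0
Maximum depth reached: 1

1


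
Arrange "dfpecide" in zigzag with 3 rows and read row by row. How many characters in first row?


Zigzag "dfpecide" into 3 rows:
Placing characters:
  'd' => row 0
  'f' => row 1
  'p' => row 2
  'e' => row 1
  'c' => row 0
  'i' => row 1
  'd' => row 2
  'e' => row 1
Rows:
  Row 0: "dc"
  Row 1: "feie"
  Row 2: "pd"
First row length: 2

2


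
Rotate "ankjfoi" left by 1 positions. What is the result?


Input: "ankjfoi", rotate left by 1
First 1 characters: "a"
Remaining characters: "nkjfoi"
Concatenate remaining + first: "nkjfoi" + "a" = "nkjfoia"

nkjfoia


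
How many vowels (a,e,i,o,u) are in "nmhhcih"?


Input: nmhhcih
Checking each character:
  'n' at position 0: consonant
  'm' at position 1: consonant
  'h' at position 2: consonant
  'h' at position 3: consonant
  'c' at position 4: consonant
  'i' at position 5: vowel (running total: 1)
  'h' at position 6: consonant
Total vowels: 1

1


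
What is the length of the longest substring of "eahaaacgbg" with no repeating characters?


Input: "eahaaacgbg"
Sliding window (track last position of each char):
  Position 0 ('e'): window [0,0] length 1 -- new best
  Position 1 ('a'): window [0,1] length 2 -- new best
  Position 2 ('h'): window [0,2] length 3 -- new best
  Position 3 ('a'): repeat (last at 1), move window start to 2
  Position 3 ('a'): window [2,3] length 2
  Position 4 ('a'): repeat (last at 3), move window start to 4
  Position 4 ('a'): window [4,4] length 1
  Position 5 ('a'): repeat (last at 4), move window start to 5
  Position 5 ('a'): window [5,5] length 1
  Position 6 ('c'): window [5,6] length 2
  Position 7 ('g'): window [5,7] length 3
  Position 8 ('b'): window [5,8] length 4 -- new best
  Position 9 ('g'): repeat (last at 7), move window start to 8
  Position 9 ('g'): window [8,9] length 2
Longest substring with no repeats: "acgb" with length 4

4


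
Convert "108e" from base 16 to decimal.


Input: "108e" in base 16
Positional expansion:
  Digit '1' (value 1) x 16^3 = 4096
  Digit '0' (value 0) x 16^2 = 0
  Digit '8' (value 8) x 16^1 = 128
  Digit 'e' (value 14) x 16^0 = 14
Sum = 4238

4238


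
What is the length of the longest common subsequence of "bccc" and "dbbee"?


LCS of "bccc" and "dbbee"
DP table:
           d    b    b    e    e
      0    0    0    0    0    0
  b   0    0    1    1    1    1
  c   0    0    1    1    1    1
  c   0    0    1    1    1    1
  c   0    0    1    1    1    1
LCS length = dp[4][5] = 1

1


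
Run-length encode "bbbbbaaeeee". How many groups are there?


Input: bbbbbaaeeee
Scanning for consecutive runs:
  Group 1: 'b' x 5 (positions 0-4)
  Group 2: 'a' x 2 (positions 5-6)
  Group 3: 'e' x 4 (positions 7-10)
Total groups: 3

3


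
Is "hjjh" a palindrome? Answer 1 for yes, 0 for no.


Input: hjjh
Reversed: hjjh
  Compare pos 0 ('h') with pos 3 ('h'): match
  Compare pos 1 ('j') with pos 2 ('j'): match
Result: palindrome

1


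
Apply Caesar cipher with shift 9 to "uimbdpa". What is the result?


Caesar cipher: shift "uimbdpa" by 9
  'u' (pos 20) + 9 = pos 3 = 'd'
  'i' (pos 8) + 9 = pos 17 = 'r'
  'm' (pos 12) + 9 = pos 21 = 'v'
  'b' (pos 1) + 9 = pos 10 = 'k'
  'd' (pos 3) + 9 = pos 12 = 'm'
  'p' (pos 15) + 9 = pos 24 = 'y'
  'a' (pos 0) + 9 = pos 9 = 'j'
Result: drvkmyj

drvkmyj


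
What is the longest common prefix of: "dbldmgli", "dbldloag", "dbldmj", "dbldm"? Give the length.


Words: dbldmgli, dbldloag, dbldmj, dbldm
  Position 0: all 'd' => match
  Position 1: all 'b' => match
  Position 2: all 'l' => match
  Position 3: all 'd' => match
  Position 4: ('m', 'l', 'm', 'm') => mismatch, stop
LCP = "dbld" (length 4)

4


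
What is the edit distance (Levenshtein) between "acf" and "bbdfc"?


Computing edit distance: "acf" -> "bbdfc"
DP table:
           b    b    d    f    c
      0    1    2    3    4    5
  a   1    1    2    3    4    5
  c   2    2    2    3    4    4
  f   3    3    3    3    3    4
Edit distance = dp[3][5] = 4

4


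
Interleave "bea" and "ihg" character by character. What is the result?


Interleaving "bea" and "ihg":
  Position 0: 'b' from first, 'i' from second => "bi"
  Position 1: 'e' from first, 'h' from second => "eh"
  Position 2: 'a' from first, 'g' from second => "ag"
Result: biehag

biehag


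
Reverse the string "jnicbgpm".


Input: jnicbgpm
Reading characters right to left:
  Position 7: 'm'
  Position 6: 'p'
  Position 5: 'g'
  Position 4: 'b'
  Position 3: 'c'
  Position 2: 'i'
  Position 1: 'n'
  Position 0: 'j'
Reversed: mpgbcinj

mpgbcinj


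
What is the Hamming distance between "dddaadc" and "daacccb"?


Comparing "dddaadc" and "daacccb" position by position:
  Position 0: 'd' vs 'd' => same
  Position 1: 'd' vs 'a' => differ
  Position 2: 'd' vs 'a' => differ
  Position 3: 'a' vs 'c' => differ
  Position 4: 'a' vs 'c' => differ
  Position 5: 'd' vs 'c' => differ
  Position 6: 'c' vs 'b' => differ
Total differences (Hamming distance): 6

6
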